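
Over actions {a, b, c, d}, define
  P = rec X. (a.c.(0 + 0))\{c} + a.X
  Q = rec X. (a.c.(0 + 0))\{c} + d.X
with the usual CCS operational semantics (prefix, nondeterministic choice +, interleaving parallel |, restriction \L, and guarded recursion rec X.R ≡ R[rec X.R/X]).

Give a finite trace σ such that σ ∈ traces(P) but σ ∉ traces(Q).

aa

Reachable graph of P (2 states):
  s0 = rec X. (a.c.(0 + 0))\{c} + a.X ⊢ =a=> s0, =a=> s1
  s1 = (c.(0 + 0))\{c} ⊢ stopped
Reachable graph of Q (2 states):
  t0 = rec X. (a.c.(0 + 0))\{c} + d.X ⊢ =a=> t1, =d=> t0
  t1 = (c.(0 + 0))\{c} ⊢ stopped
Trace ⟨aa⟩ through P, begin at {s0}:
  [1] a ⇒ {s0, s1}
  [2] a ⇒ {s0, s1}
  P completes σ.
Trace ⟨aa⟩ through Q, begin at {t0}:
  [1] a ⇒ {t1}
  [2] a ⇒ ∅  — Q cannot continue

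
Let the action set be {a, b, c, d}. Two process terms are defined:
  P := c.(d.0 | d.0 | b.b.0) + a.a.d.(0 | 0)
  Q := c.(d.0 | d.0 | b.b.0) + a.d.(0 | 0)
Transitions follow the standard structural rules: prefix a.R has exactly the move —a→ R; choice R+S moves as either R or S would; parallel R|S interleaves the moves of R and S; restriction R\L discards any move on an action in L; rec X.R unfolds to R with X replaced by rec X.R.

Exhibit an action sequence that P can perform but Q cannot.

Reachable graph of P (16 states):
  s0 = c.(d.0 | d.0 | b.b.0) + a.a.d.(0 | 0) :: —a→ s1, —c→ s2
  s1 = a.d.(0 | 0) :: —a→ s3
  s2 = d.0 | d.0 | b.b.0 :: —b→ s4, —d→ s5, —d→ s6
  s3 = d.(0 | 0) :: —d→ s7
  s4 = d.0 | d.0 | b.0 :: —b→ s8, —d→ s10, —d→ s9
  s5 = 0 | d.0 | b.b.0 :: —b→ s9, —d→ s11
  s6 = d.0 | 0 | b.b.0 :: —b→ s10, —d→ s11
  s7 = 0 | 0 :: (no moves)
  s8 = d.0 | d.0 | 0 :: —d→ s12, —d→ s13
  s9 = 0 | d.0 | b.0 :: —b→ s12, —d→ s14
  s10 = d.0 | 0 | b.0 :: —b→ s13, —d→ s14
  s11 = 0 | 0 | b.b.0 :: —b→ s14
  s12 = 0 | d.0 | 0 :: —d→ s15
  s13 = d.0 | 0 | 0 :: —d→ s15
  s14 = 0 | 0 | b.0 :: —b→ s15
  s15 = 0 | 0 | 0 :: (no moves)
Reachable graph of Q (15 states):
  t0 = c.(d.0 | d.0 | b.b.0) + a.d.(0 | 0) :: —a→ t1, —c→ t2
  t1 = d.(0 | 0) :: —d→ t3
  t2 = d.0 | d.0 | b.b.0 :: —b→ t4, —d→ t5, —d→ t6
  t3 = 0 | 0 :: (no moves)
  t4 = d.0 | d.0 | b.0 :: —b→ t7, —d→ t8, —d→ t9
  t5 = 0 | d.0 | b.b.0 :: —b→ t8, —d→ t10
  t6 = d.0 | 0 | b.b.0 :: —b→ t9, —d→ t10
  t7 = d.0 | d.0 | 0 :: —d→ t11, —d→ t12
  t8 = 0 | d.0 | b.0 :: —b→ t11, —d→ t13
  t9 = d.0 | 0 | b.0 :: —b→ t12, —d→ t13
  t10 = 0 | 0 | b.b.0 :: —b→ t13
  t11 = 0 | d.0 | 0 :: —d→ t14
  t12 = d.0 | 0 | 0 :: —d→ t14
  t13 = 0 | 0 | b.0 :: —b→ t14
  t14 = 0 | 0 | 0 :: (no moves)
Executing aa from P (initial set {s0}):
  step 1 (a): {s1}
  step 2 (a): {s3}
  P completes σ.
Executing aa from Q (initial set {t0}):
  step 1 (a): {t1}
  step 2 (a): no successor for Q

aa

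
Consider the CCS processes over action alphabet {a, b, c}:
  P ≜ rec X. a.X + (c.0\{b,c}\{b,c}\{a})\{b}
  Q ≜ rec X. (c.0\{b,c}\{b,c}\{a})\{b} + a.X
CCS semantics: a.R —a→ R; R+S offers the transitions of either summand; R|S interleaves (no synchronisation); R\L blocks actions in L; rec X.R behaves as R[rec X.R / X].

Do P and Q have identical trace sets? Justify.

trace-equivalent

LTS(P): 2 reachable states
  p0 = rec X. a.X + (c.0\{b,c}\{b,c}\{a})\{b} → -a-> p0, -c-> p1
  p1 = 0\{b,c}\{b,c}\{a}\{b} → ·
LTS(Q): 2 reachable states
  q0 = rec X. (c.0\{b,c}\{b,c}\{a})\{b} + a.X → -a-> q0, -c-> q1
  q1 = 0\{b,c}\{b,c}\{a}\{b} → ·
Bisimilarity quotient blocks:
  B0 = {p0, q0}
  B1 = {p1, q1}
p0 ∈ B0, q0 ∈ B0 → same block
Bisimilar ⇒ trace-equivalent.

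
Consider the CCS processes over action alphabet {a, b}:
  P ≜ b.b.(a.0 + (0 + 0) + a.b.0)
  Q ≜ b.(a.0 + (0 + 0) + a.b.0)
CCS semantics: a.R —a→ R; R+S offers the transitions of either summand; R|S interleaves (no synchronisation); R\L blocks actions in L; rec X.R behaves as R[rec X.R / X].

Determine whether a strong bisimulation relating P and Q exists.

NO

Reachable graph of P (5 states):
  u0 = b.b.(a.0 + (0 + 0) + a.b.0) → ··b··> u1
  u1 = b.(a.0 + (0 + 0) + a.b.0) → ··b··> u2
  u2 = a.0 + (0 + 0) + a.b.0 → ··a··> u3, ··a··> u4
  u3 = 0 → (no moves)
  u4 = b.0 → ··b··> u3
Reachable graph of Q (4 states):
  v0 = b.(a.0 + (0 + 0) + a.b.0) → ··b··> v1
  v1 = a.0 + (0 + 0) + a.b.0 → ··a··> v2, ··a··> v3
  v2 = 0 → (no moves)
  v3 = b.0 → ··b··> v2
Bisimilarity quotient blocks:
  B0 = {u0}
  B1 = {u1, v0}
  B2 = {u2, v1}
  B3 = {u3, v2}
  B4 = {u4, v3}
u0 ∈ B0, v0 ∈ B1 → different blocks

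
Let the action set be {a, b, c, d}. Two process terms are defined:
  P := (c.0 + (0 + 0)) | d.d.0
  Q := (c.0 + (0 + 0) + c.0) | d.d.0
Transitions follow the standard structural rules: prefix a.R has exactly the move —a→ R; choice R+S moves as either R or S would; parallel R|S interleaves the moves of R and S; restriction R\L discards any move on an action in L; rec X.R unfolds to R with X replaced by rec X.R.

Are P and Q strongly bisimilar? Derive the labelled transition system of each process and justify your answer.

Reachable graph of P (6 states):
  p0 = (c.0 + (0 + 0)) | d.d.0 ⊢ --c--▸ p1, --d--▸ p2
  p1 = 0 | d.d.0 ⊢ --d--▸ p3
  p2 = (c.0 + (0 + 0)) | d.0 ⊢ --c--▸ p3, --d--▸ p4
  p3 = 0 | d.0 ⊢ --d--▸ p5
  p4 = (c.0 + (0 + 0)) | 0 ⊢ --c--▸ p5
  p5 = 0 | 0 ⊢ ·
Reachable graph of Q (6 states):
  q0 = (c.0 + (0 + 0) + c.0) | d.d.0 ⊢ --c--▸ q1, --d--▸ q2
  q1 = 0 | d.d.0 ⊢ --d--▸ q3
  q2 = (c.0 + (0 + 0) + c.0) | d.0 ⊢ --c--▸ q3, --d--▸ q4
  q3 = 0 | d.0 ⊢ --d--▸ q5
  q4 = (c.0 + (0 + 0) + c.0) | 0 ⊢ --c--▸ q5
  q5 = 0 | 0 ⊢ ·
Coarsest stable partition (strong bisimilarity classes):
  B0 = {p0, q0}
  B1 = {p1, q1}
  B2 = {p3, q3}
  B3 = {p5, q5}
  B4 = {p2, q2}
  B5 = {p4, q4}
p0 ∈ B0, q0 ∈ B0 → same block

bisimilar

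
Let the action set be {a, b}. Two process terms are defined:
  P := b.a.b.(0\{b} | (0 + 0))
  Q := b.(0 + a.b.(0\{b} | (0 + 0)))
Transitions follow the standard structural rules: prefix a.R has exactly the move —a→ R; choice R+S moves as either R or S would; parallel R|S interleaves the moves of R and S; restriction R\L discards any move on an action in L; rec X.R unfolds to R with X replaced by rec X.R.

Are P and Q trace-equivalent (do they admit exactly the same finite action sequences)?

Reachable graph of P (4 states):
  u0 = b.a.b.(0\{b} | (0 + 0)) | =b=> u1
  u1 = a.b.(0\{b} | (0 + 0)) | =a=> u2
  u2 = b.(0\{b} | (0 + 0)) | =b=> u3
  u3 = 0\{b} | (0 + 0) | stopped
Reachable graph of Q (4 states):
  v0 = b.(0 + a.b.(0\{b} | (0 + 0))) | =b=> v1
  v1 = 0 + a.b.(0\{b} | (0 + 0)) | =a=> v2
  v2 = b.(0\{b} | (0 + 0)) | =b=> v3
  v3 = 0\{b} | (0 + 0) | stopped
Bisimilarity quotient blocks:
  B0 = {u0, v0}
  B1 = {u1, v1}
  B2 = {u2, v2}
  B3 = {u3, v3}
u0 ∈ B0, v0 ∈ B0 → same block
Bisimilar ⇒ trace-equivalent.

YES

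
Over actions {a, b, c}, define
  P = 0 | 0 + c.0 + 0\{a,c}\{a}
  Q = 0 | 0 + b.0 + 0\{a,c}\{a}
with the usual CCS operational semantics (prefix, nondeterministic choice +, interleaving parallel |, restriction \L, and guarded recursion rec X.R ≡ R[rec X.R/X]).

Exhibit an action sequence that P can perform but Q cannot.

Reachable graph of P (2 states):
  u0 = 0 | 0 + c.0 + 0\{a,c}\{a} ⊢ ··c··> u1
  u1 = 0 ⊢ stopped
Reachable graph of Q (2 states):
  v0 = 0 | 0 + b.0 + 0\{a,c}\{a} ⊢ ··b··> v1
  v1 = 0 ⊢ stopped
Executing c from P (initial set {u0}):
  step 1 (c): {u1}
  ✓ P
Executing c from Q (initial set {v0}):
  step 1 (c): no successor for Q

c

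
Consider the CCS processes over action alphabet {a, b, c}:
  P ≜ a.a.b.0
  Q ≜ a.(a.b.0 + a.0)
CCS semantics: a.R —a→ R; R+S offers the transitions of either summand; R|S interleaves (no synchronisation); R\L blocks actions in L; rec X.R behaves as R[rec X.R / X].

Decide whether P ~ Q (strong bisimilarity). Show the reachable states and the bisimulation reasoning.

P's transition system — 4 states:
  m0 = a.a.b.0 | --a--▸ m1
  m1 = a.b.0 | --a--▸ m2
  m2 = b.0 | --b--▸ m3
  m3 = 0 | stopped
Q's transition system — 4 states:
  n0 = a.(a.b.0 + a.0) | --a--▸ n1
  n1 = a.b.0 + a.0 | --a--▸ n2, --a--▸ n3
  n2 = 0 | stopped
  n3 = b.0 | --b--▸ n2
Bisimilarity quotient blocks:
  B0 = {m0}
  B1 = {m1}
  B2 = {m2, n3}
  B3 = {m3, n2}
  B4 = {n0}
  B5 = {n1}
m0 ∈ B0, n0 ∈ B4 → different blocks

P ≁ Q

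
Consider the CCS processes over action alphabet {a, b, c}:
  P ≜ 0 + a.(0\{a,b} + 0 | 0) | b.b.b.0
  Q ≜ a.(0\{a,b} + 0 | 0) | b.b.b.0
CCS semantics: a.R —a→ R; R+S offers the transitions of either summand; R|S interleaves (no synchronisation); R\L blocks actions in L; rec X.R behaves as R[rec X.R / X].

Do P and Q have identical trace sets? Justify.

LTS(P): 8 reachable states
  s0 = 0 + a.(0\{a,b} + 0 | 0) | b.b.b.0 has moves ··a··> s1, ··b··> s2
  s1 = (0\{a,b} + 0 | 0) | b.b.b.0 has moves ··b··> s3
  s2 = a.(0\{a,b} + 0 | 0) | b.b.0 has moves ··a··> s3, ··b··> s4
  s3 = (0\{a,b} + 0 | 0) | b.b.0 has moves ··b··> s5
  s4 = a.(0\{a,b} + 0 | 0) | b.0 has moves ··a··> s5, ··b··> s6
  s5 = (0\{a,b} + 0 | 0) | b.0 has moves ··b··> s7
  s6 = a.(0\{a,b} + 0 | 0) | 0 has moves ··a··> s7
  s7 = (0\{a,b} + 0 | 0) | 0 has moves ∅
LTS(Q): 8 reachable states
  t0 = a.(0\{a,b} + 0 | 0) | b.b.b.0 has moves ··a··> t1, ··b··> t2
  t1 = (0\{a,b} + 0 | 0) | b.b.b.0 has moves ··b··> t3
  t2 = a.(0\{a,b} + 0 | 0) | b.b.0 has moves ··a··> t3, ··b··> t4
  t3 = (0\{a,b} + 0 | 0) | b.b.0 has moves ··b··> t5
  t4 = a.(0\{a,b} + 0 | 0) | b.0 has moves ··a··> t5, ··b··> t6
  t5 = (0\{a,b} + 0 | 0) | b.0 has moves ··b··> t7
  t6 = a.(0\{a,b} + 0 | 0) | 0 has moves ··a··> t7
  t7 = (0\{a,b} + 0 | 0) | 0 has moves ∅
Coarsest stable partition (strong bisimilarity classes):
  B0 = {s0, t0}
  B1 = {s2, t2}
  B2 = {s3, t3}
  B3 = {s5, t5}
  B4 = {s7, t7}
  B5 = {s4, t4}
  B6 = {s6, t6}
  B7 = {s1, t1}
s0 ∈ B0, t0 ∈ B0 → same block
Bisimilar ⇒ trace-equivalent.

traces(P) = traces(Q)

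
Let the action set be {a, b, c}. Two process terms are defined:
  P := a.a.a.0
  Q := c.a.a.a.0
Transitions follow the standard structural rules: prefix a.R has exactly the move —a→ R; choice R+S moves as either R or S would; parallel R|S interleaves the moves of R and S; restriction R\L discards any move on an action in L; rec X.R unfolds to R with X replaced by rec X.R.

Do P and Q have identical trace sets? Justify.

P's transition system — 4 states:
  p0 = a.a.a.0 :: --a--▸ p1
  p1 = a.a.0 :: --a--▸ p2
  p2 = a.0 :: --a--▸ p3
  p3 = 0 :: ·
Q's transition system — 5 states:
  q0 = c.a.a.a.0 :: --c--▸ q1
  q1 = a.a.a.0 :: --a--▸ q2
  q2 = a.a.0 :: --a--▸ q3
  q3 = a.0 :: --a--▸ q4
  q4 = 0 :: ·
Executing a from P (initial set {p0}):
  after a @ step 1: {p1}
  ✓ P
Executing a from Q (initial set {q0}):
  after a @ step 1: ∅ (Q stuck)

trace-distinct — witness ⟨a⟩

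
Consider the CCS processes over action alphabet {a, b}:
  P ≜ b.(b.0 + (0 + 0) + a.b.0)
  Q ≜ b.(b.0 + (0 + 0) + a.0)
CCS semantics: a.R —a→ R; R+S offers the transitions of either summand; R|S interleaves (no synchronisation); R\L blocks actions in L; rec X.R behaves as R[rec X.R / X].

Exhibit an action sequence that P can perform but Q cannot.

LTS(P): 4 reachable states
  p0 = b.(b.0 + (0 + 0) + a.b.0) :: -b-> p1
  p1 = b.0 + (0 + 0) + a.b.0 :: -a-> p2, -b-> p3
  p2 = b.0 :: -b-> p3
  p3 = 0 :: stopped
LTS(Q): 3 reachable states
  q0 = b.(b.0 + (0 + 0) + a.0) :: -b-> q1
  q1 = b.0 + (0 + 0) + a.0 :: -a-> q2, -b-> q2
  q2 = 0 :: stopped
Executing bab from P (initial set {p0}):
  after b @ step 1: {p1}
  after a @ step 2: {p2}
  after b @ step 3: {p3}
  P completes σ.
Executing bab from Q (initial set {q0}):
  after b @ step 1: {q1}
  after a @ step 2: {q2}
  after b @ step 3: no successor for Q

bab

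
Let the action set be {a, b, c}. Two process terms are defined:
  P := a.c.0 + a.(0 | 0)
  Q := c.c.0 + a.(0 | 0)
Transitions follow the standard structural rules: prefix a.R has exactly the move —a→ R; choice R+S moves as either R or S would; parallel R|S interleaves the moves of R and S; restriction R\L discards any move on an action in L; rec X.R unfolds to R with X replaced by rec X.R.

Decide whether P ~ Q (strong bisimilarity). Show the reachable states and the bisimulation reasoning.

not bisimilar

LTS(P): 4 reachable states
  u0 = a.c.0 + a.(0 | 0) ⊢ =a=> u1, =a=> u2
  u1 = 0 | 0 ⊢ ∅
  u2 = c.0 ⊢ =c=> u3
  u3 = 0 ⊢ ∅
LTS(Q): 4 reachable states
  v0 = c.c.0 + a.(0 | 0) ⊢ =a=> v1, =c=> v2
  v1 = 0 | 0 ⊢ ∅
  v2 = c.0 ⊢ =c=> v3
  v3 = 0 ⊢ ∅
Bisimilarity quotient blocks:
  B0 = {u0}
  B1 = {u1, u3, v1, v3}
  B2 = {u2, v2}
  B3 = {v0}
u0 ∈ B0, v0 ∈ B3 → different blocks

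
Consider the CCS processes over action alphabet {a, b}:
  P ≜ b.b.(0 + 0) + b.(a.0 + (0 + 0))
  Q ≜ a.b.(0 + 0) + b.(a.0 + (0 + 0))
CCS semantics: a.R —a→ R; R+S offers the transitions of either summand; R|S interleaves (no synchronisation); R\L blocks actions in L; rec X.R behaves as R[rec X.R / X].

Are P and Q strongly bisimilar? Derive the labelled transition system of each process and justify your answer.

LTS(P): 5 reachable states
  m0 = b.b.(0 + 0) + b.(a.0 + (0 + 0)) | =b=> m1, =b=> m2
  m1 = a.0 + (0 + 0) | =a=> m3
  m2 = b.(0 + 0) | =b=> m4
  m3 = 0 | stopped
  m4 = 0 + 0 | stopped
LTS(Q): 5 reachable states
  n0 = a.b.(0 + 0) + b.(a.0 + (0 + 0)) | =a=> n1, =b=> n2
  n1 = b.(0 + 0) | =b=> n3
  n2 = a.0 + (0 + 0) | =a=> n4
  n3 = 0 + 0 | stopped
  n4 = 0 | stopped
Partition-refinement fixed point:
  B0 = {m0}
  B1 = {m2, n1}
  B2 = {m3, m4, n3, n4}
  B3 = {m1, n2}
  B4 = {n0}
m0 ∈ B0, n0 ∈ B4 → different blocks

NO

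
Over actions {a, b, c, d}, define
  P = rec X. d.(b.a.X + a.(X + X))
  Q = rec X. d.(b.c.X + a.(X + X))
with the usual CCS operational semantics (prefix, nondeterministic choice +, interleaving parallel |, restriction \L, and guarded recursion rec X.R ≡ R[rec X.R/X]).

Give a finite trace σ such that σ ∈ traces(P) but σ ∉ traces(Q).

LTS(P): 4 reachable states
  s0 = rec X. d.(b.a.X + a.(X + X)) → --d--▸ s1
  s1 = b.a.(rec X. d.(b.a.X + a.(X + X))) + a.((rec X. d.(b.a.X + a.(X + X))) + (rec X. d.(b.a.X + a.(X + X)))) → --a--▸ s2, --b--▸ s3
  s2 = (rec X. d.(b.a.X + a.(X + X))) + (rec X. d.(b.a.X + a.(X + X))) → --d--▸ s1
  s3 = a.(rec X. d.(b.a.X + a.(X + X))) → --a--▸ s0
LTS(Q): 4 reachable states
  t0 = rec X. d.(b.c.X + a.(X + X)) → --d--▸ t1
  t1 = b.c.(rec X. d.(b.c.X + a.(X + X))) + a.((rec X. d.(b.c.X + a.(X + X))) + (rec X. d.(b.c.X + a.(X + X)))) → --a--▸ t2, --b--▸ t3
  t2 = (rec X. d.(b.c.X + a.(X + X))) + (rec X. d.(b.c.X + a.(X + X))) → --d--▸ t1
  t3 = c.(rec X. d.(b.c.X + a.(X + X))) → --c--▸ t0
Run σ = ⟨dba⟩ on P: start {s0}
  step 1 (d): {s1}
  step 2 (b): {s3}
  step 3 (a): {s0}
  — P admits the full trace.
Run σ = ⟨dba⟩ on Q: start {t0}
  step 1 (d): {t1}
  step 2 (b): {t3}
  step 3 (a): ∅ (Q stuck)

dba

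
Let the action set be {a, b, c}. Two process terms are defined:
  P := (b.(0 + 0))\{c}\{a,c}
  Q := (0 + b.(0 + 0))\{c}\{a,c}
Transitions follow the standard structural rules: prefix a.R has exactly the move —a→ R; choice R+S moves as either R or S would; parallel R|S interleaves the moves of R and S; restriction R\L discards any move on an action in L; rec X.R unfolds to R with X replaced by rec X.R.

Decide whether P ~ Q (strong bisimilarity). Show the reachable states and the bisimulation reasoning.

Reachable graph of P (2 states):
  p0 = (b.(0 + 0))\{c}\{a,c} has moves --b--▸ p1
  p1 = (0 + 0)\{c}\{a,c} has moves stopped
Reachable graph of Q (2 states):
  q0 = (0 + b.(0 + 0))\{c}\{a,c} has moves --b--▸ q1
  q1 = (0 + 0)\{c}\{a,c} has moves stopped
Partition-refinement fixed point:
  B0 = {p0, q0}
  B1 = {p1, q1}
p0 ∈ B0, q0 ∈ B0 → same block

YES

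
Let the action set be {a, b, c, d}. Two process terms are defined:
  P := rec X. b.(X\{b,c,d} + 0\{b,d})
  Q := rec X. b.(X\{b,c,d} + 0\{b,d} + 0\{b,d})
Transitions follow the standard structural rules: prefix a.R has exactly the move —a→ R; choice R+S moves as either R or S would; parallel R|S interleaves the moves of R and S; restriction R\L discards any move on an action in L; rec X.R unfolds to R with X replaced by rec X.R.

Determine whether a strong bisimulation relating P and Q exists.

P ~ Q

P's transition system — 2 states:
  u0 = rec X. b.(X\{b,c,d} + 0\{b,d}) ⊢ —b→ u1
  u1 = (rec X. b.(X\{b,c,d} + 0\{b,d}))\{b,c,d} + 0\{b,d} ⊢ ∅
Q's transition system — 2 states:
  v0 = rec X. b.(X\{b,c,d} + 0\{b,d} + 0\{b,d}) ⊢ —b→ v1
  v1 = (rec X. b.(X\{b,c,d} + 0\{b,d} + 0\{b,d}))\{b,c,d} + 0\{b,d} + 0\{b,d} ⊢ ∅
Partition-refinement fixed point:
  B0 = {u0, v0}
  B1 = {u1, v1}
u0 ∈ B0, v0 ∈ B0 → same block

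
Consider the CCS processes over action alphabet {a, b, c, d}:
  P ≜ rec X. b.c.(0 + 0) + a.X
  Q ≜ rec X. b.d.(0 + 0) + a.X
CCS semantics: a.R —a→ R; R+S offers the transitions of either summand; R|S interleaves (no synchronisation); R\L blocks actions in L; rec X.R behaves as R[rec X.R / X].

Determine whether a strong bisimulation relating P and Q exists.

NO

P's transition system — 3 states:
  p0 = rec X. b.c.(0 + 0) + a.X → ··a··> p0, ··b··> p1
  p1 = c.(0 + 0) → ··c··> p2
  p2 = 0 + 0 → ·
Q's transition system — 3 states:
  q0 = rec X. b.d.(0 + 0) + a.X → ··a··> q0, ··b··> q1
  q1 = d.(0 + 0) → ··d··> q2
  q2 = 0 + 0 → ·
Partition-refinement fixed point:
  B0 = {p0}
  B1 = {p1}
  B2 = {p2, q2}
  B3 = {q0}
  B4 = {q1}
p0 ∈ B0, q0 ∈ B3 → different blocks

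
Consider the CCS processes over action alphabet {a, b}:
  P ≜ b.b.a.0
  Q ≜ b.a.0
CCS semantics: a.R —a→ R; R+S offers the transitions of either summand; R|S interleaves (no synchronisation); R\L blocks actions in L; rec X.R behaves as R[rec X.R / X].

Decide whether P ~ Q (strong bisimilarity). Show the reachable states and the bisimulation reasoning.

P ≁ Q

P's transition system — 4 states:
  s0 = b.b.a.0 → =b=> s1
  s1 = b.a.0 → =b=> s2
  s2 = a.0 → =a=> s3
  s3 = 0 → deadlocked
Q's transition system — 3 states:
  t0 = b.a.0 → =b=> t1
  t1 = a.0 → =a=> t2
  t2 = 0 → deadlocked
Bisimilarity quotient blocks:
  B0 = {s0}
  B1 = {s1, t0}
  B2 = {s2, t1}
  B3 = {s3, t2}
s0 ∈ B0, t0 ∈ B1 → different blocks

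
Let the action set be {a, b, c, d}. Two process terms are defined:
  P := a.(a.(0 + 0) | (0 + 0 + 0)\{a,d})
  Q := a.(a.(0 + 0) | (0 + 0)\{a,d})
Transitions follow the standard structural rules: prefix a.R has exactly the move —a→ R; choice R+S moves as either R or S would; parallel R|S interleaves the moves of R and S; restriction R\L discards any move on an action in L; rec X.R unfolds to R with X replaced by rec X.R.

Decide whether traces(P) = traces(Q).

LTS(P): 3 reachable states
  p0 = a.(a.(0 + 0) | (0 + 0 + 0)\{a,d}) | --a--▸ p1
  p1 = a.(0 + 0) | (0 + 0 + 0)\{a,d} | --a--▸ p2
  p2 = (0 + 0) | (0 + 0 + 0)\{a,d} | deadlocked
LTS(Q): 3 reachable states
  q0 = a.(a.(0 + 0) | (0 + 0)\{a,d}) | --a--▸ q1
  q1 = a.(0 + 0) | (0 + 0)\{a,d} | --a--▸ q2
  q2 = (0 + 0) | (0 + 0)\{a,d} | deadlocked
Coarsest stable partition (strong bisimilarity classes):
  B0 = {p0, q0}
  B1 = {p1, q1}
  B2 = {p2, q2}
p0 ∈ B0, q0 ∈ B0 → same block
Bisimilar ⇒ trace-equivalent.

YES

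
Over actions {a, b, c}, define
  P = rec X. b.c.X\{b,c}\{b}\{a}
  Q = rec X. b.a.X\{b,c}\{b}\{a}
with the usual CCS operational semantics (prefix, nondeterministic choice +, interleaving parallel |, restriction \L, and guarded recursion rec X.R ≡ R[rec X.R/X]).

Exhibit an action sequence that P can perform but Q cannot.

P's transition system — 3 states:
  s0 = rec X. b.c.X\{b,c}\{b}\{a} ⊢ --b--▸ s1
  s1 = c.(rec X. b.c.X\{b,c}\{b}\{a})\{b,c}\{b}\{a} ⊢ --c--▸ s2
  s2 = (rec X. b.c.X\{b,c}\{b}\{a})\{b,c}\{b}\{a} ⊢ stopped
Q's transition system — 3 states:
  t0 = rec X. b.a.X\{b,c}\{b}\{a} ⊢ --b--▸ t1
  t1 = a.(rec X. b.a.X\{b,c}\{b}\{a})\{b,c}\{b}\{a} ⊢ --a--▸ t2
  t2 = (rec X. b.a.X\{b,c}\{b}\{a})\{b,c}\{b}\{a} ⊢ stopped
Run σ = ⟨bc⟩ on P: start {s0}
  step 1 (b): {s1}
  step 2 (c): {s2}
  ✓ P
Run σ = ⟨bc⟩ on Q: start {t0}
  step 1 (b): {t1}
  step 2 (c): no successor for Q

bc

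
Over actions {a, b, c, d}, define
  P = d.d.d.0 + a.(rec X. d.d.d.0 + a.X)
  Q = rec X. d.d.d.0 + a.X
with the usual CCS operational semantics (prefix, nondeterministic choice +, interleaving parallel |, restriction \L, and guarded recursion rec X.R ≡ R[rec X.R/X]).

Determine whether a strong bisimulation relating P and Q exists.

LTS(P): 5 reachable states
  u0 = d.d.d.0 + a.(rec X. d.d.d.0 + a.X) | --a--▸ u1, --d--▸ u2
  u1 = rec X. d.d.d.0 + a.X | --a--▸ u1, --d--▸ u2
  u2 = d.d.0 | --d--▸ u3
  u3 = d.0 | --d--▸ u4
  u4 = 0 | deadlocked
LTS(Q): 4 reachable states
  v0 = rec X. d.d.d.0 + a.X | --a--▸ v0, --d--▸ v1
  v1 = d.d.0 | --d--▸ v2
  v2 = d.0 | --d--▸ v3
  v3 = 0 | deadlocked
Coarsest stable partition (strong bisimilarity classes):
  B0 = {u0, u1, v0}
  B1 = {u2, v1}
  B2 = {u3, v2}
  B3 = {u4, v3}
u0 ∈ B0, v0 ∈ B0 → same block

P ~ Q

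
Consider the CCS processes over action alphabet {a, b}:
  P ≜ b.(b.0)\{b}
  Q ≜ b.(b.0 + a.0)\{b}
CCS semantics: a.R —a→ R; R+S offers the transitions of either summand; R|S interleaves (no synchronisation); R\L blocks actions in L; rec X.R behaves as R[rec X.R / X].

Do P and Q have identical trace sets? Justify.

trace-distinct — witness ⟨ba⟩

LTS(P): 2 reachable states
  m0 = b.(b.0)\{b} :: --b--▸ m1
  m1 = (b.0)\{b} :: ∅
LTS(Q): 3 reachable states
  n0 = b.(b.0 + a.0)\{b} :: --b--▸ n1
  n1 = (b.0 + a.0)\{b} :: --a--▸ n2
  n2 = 0\{b} :: ∅
Trace ⟨ba⟩ through Q, begin at {n0}:
  [1] b ⇒ {n1}
  [2] a ⇒ {n2}
  — Q admits the full trace.
Trace ⟨ba⟩ through P, begin at {m0}:
  [1] b ⇒ {m1}
  [2] a ⇒ no successor for P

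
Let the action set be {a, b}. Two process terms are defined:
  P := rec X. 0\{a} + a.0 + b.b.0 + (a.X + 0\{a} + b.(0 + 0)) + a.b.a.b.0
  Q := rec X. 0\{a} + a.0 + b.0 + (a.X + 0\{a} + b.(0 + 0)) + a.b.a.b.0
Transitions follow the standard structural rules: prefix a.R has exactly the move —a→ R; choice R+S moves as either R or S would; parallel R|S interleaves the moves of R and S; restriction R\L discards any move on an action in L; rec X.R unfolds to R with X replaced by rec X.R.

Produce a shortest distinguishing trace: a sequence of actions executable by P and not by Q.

Reachable graph of P (6 states):
  s0 = rec X. 0\{a} + a.0 + b.b.0 + (a.X + 0\{a} + b.(0 + 0)) + a.b.a.b.0 :: =a=> s0, =a=> s1, =a=> s2, =b=> s3, =b=> s4
  s1 = 0 :: deadlocked
  s2 = b.a.b.0 :: =b=> s5
  s3 = 0 + 0 :: deadlocked
  s4 = b.0 :: =b=> s1
  s5 = a.b.0 :: =a=> s4
Reachable graph of Q (6 states):
  t0 = rec X. 0\{a} + a.0 + b.0 + (a.X + 0\{a} + b.(0 + 0)) + a.b.a.b.0 :: =a=> t0, =a=> t1, =a=> t2, =b=> t1, =b=> t3
  t1 = 0 :: deadlocked
  t2 = b.a.b.0 :: =b=> t4
  t3 = 0 + 0 :: deadlocked
  t4 = a.b.0 :: =a=> t5
  t5 = b.0 :: =b=> t1
Run σ = ⟨bb⟩ on P: start {s0}
  [1] b ⇒ {s3, s4}
  [2] b ⇒ {s1}
  ✓ P
Run σ = ⟨bb⟩ on Q: start {t0}
  [1] b ⇒ {t1, t3}
  [2] b ⇒ no successor for Q

bb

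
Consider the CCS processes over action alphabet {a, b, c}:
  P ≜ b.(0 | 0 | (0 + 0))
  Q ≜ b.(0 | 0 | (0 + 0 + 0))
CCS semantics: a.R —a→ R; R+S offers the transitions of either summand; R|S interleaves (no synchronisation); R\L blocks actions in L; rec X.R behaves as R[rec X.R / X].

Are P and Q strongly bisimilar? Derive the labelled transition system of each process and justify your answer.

P ~ Q

P's transition system — 2 states:
  u0 = b.(0 | 0 | (0 + 0)) | -b-> u1
  u1 = 0 | 0 | (0 + 0) | ∅
Q's transition system — 2 states:
  v0 = b.(0 | 0 | (0 + 0 + 0)) | -b-> v1
  v1 = 0 | 0 | (0 + 0 + 0) | ∅
Bisimilarity quotient blocks:
  B0 = {u0, v0}
  B1 = {u1, v1}
u0 ∈ B0, v0 ∈ B0 → same block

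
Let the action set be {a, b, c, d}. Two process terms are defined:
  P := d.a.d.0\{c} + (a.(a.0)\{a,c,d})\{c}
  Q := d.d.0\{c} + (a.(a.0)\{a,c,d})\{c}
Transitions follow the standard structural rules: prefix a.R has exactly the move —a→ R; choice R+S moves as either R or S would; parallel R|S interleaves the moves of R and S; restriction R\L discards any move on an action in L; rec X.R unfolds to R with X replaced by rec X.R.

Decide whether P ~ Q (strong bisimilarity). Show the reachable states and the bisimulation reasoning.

P's transition system — 5 states:
  p0 = d.a.d.0\{c} + (a.(a.0)\{a,c,d})\{c} → -a-> p1, -d-> p2
  p1 = (a.0)\{a,c,d}\{c} → stopped
  p2 = a.d.0\{c} → -a-> p3
  p3 = d.0\{c} → -d-> p4
  p4 = 0\{c} → stopped
Q's transition system — 4 states:
  q0 = d.d.0\{c} + (a.(a.0)\{a,c,d})\{c} → -a-> q1, -d-> q2
  q1 = (a.0)\{a,c,d}\{c} → stopped
  q2 = d.0\{c} → -d-> q3
  q3 = 0\{c} → stopped
Coarsest stable partition (strong bisimilarity classes):
  B0 = {p0}
  B1 = {p2}
  B2 = {p3, q2}
  B3 = {p1, p4, q1, q3}
  B4 = {q0}
p0 ∈ B0, q0 ∈ B4 → different blocks

not bisimilar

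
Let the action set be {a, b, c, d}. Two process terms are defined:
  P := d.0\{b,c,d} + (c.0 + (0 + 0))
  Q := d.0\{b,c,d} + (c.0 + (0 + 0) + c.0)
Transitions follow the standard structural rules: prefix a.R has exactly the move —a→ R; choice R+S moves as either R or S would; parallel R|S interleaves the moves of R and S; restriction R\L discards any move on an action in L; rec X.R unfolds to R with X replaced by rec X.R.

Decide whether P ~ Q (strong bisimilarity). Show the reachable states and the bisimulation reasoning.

YES

P's transition system — 3 states:
  m0 = d.0\{b,c,d} + (c.0 + (0 + 0)) ⊢ —c→ m1, —d→ m2
  m1 = 0 ⊢ ·
  m2 = 0\{b,c,d} ⊢ ·
Q's transition system — 3 states:
  n0 = d.0\{b,c,d} + (c.0 + (0 + 0) + c.0) ⊢ —c→ n1, —d→ n2
  n1 = 0 ⊢ ·
  n2 = 0\{b,c,d} ⊢ ·
Coarsest stable partition (strong bisimilarity classes):
  B0 = {m0, n0}
  B1 = {m1, m2, n1, n2}
m0 ∈ B0, n0 ∈ B0 → same block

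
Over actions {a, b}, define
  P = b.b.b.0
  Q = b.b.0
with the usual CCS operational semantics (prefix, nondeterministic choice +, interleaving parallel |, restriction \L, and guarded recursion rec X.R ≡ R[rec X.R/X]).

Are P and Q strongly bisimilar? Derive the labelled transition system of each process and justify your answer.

P ≁ Q

LTS(P): 4 reachable states
  m0 = b.b.b.0 | -b-> m1
  m1 = b.b.0 | -b-> m2
  m2 = b.0 | -b-> m3
  m3 = 0 | deadlocked
LTS(Q): 3 reachable states
  n0 = b.b.0 | -b-> n1
  n1 = b.0 | -b-> n2
  n2 = 0 | deadlocked
Partition-refinement fixed point:
  B0 = {m0}
  B1 = {m1, n0}
  B2 = {m2, n1}
  B3 = {m3, n2}
m0 ∈ B0, n0 ∈ B1 → different blocks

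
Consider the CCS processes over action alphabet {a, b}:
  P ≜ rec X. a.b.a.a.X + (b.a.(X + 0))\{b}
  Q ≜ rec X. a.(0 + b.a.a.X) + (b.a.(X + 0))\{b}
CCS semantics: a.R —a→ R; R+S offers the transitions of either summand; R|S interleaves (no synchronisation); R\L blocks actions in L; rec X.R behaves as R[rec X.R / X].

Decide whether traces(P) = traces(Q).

YES

P's transition system — 4 states:
  p0 = rec X. a.b.a.a.X + (b.a.(X + 0))\{b} | -a-> p1
  p1 = b.a.a.(rec X. a.b.a.a.X + (b.a.(X + 0))\{b}) | -b-> p2
  p2 = a.a.(rec X. a.b.a.a.X + (b.a.(X + 0))\{b}) | -a-> p3
  p3 = a.(rec X. a.b.a.a.X + (b.a.(X + 0))\{b}) | -a-> p0
Q's transition system — 4 states:
  q0 = rec X. a.(0 + b.a.a.X) + (b.a.(X + 0))\{b} | -a-> q1
  q1 = 0 + b.a.a.(rec X. a.(0 + b.a.a.X) + (b.a.(X + 0))\{b}) | -b-> q2
  q2 = a.a.(rec X. a.(0 + b.a.a.X) + (b.a.(X + 0))\{b}) | -a-> q3
  q3 = a.(rec X. a.(0 + b.a.a.X) + (b.a.(X + 0))\{b}) | -a-> q0
Bisimilarity quotient blocks:
  B0 = {p0, q0}
  B1 = {p1, q1}
  B2 = {p2, q2}
  B3 = {p3, q3}
p0 ∈ B0, q0 ∈ B0 → same block
Bisimilar ⇒ trace-equivalent.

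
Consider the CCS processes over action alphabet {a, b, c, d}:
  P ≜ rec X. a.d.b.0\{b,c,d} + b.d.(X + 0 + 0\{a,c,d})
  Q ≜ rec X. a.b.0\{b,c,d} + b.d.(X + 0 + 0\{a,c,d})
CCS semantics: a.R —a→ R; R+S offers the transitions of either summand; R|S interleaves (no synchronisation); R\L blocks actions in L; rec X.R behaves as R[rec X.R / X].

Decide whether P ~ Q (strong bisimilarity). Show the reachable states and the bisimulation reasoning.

P's transition system — 6 states:
  u0 = rec X. a.d.b.0\{b,c,d} + b.d.(X + 0 + 0\{a,c,d}) | -a-> u1, -b-> u2
  u1 = d.b.0\{b,c,d} | -d-> u3
  u2 = d.((rec X. a.d.b.0\{b,c,d} + b.d.(X + 0 + 0\{a,c,d})) + 0 + 0\{a,c,d}) | -d-> u4
  u3 = b.0\{b,c,d} | -b-> u5
  u4 = (rec X. a.d.b.0\{b,c,d} + b.d.(X + 0 + 0\{a,c,d})) + 0 + 0\{a,c,d} | -a-> u1, -b-> u2
  u5 = 0\{b,c,d} | ·
Q's transition system — 5 states:
  v0 = rec X. a.b.0\{b,c,d} + b.d.(X + 0 + 0\{a,c,d}) | -a-> v1, -b-> v2
  v1 = b.0\{b,c,d} | -b-> v3
  v2 = d.((rec X. a.b.0\{b,c,d} + b.d.(X + 0 + 0\{a,c,d})) + 0 + 0\{a,c,d}) | -d-> v4
  v3 = 0\{b,c,d} | ·
  v4 = (rec X. a.b.0\{b,c,d} + b.d.(X + 0 + 0\{a,c,d})) + 0 + 0\{a,c,d} | -a-> v1, -b-> v2
Bisimilarity quotient blocks:
  B0 = {u0, u4}
  B1 = {u1}
  B2 = {u3, v1}
  B3 = {u5, v3}
  B4 = {u2}
  B5 = {v0, v4}
  B6 = {v2}
u0 ∈ B0, v0 ∈ B5 → different blocks

P ≁ Q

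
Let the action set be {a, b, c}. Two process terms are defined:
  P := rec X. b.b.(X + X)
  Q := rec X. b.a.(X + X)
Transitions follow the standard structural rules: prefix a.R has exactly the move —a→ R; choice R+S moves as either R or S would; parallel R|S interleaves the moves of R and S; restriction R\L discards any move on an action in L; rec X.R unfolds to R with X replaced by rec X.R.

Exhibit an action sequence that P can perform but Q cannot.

bb

LTS(P): 3 reachable states
  s0 = rec X. b.b.(X + X) → ··b··> s1
  s1 = b.((rec X. b.b.(X + X)) + (rec X. b.b.(X + X))) → ··b··> s2
  s2 = (rec X. b.b.(X + X)) + (rec X. b.b.(X + X)) → ··b··> s1
LTS(Q): 3 reachable states
  t0 = rec X. b.a.(X + X) → ··b··> t1
  t1 = a.((rec X. b.a.(X + X)) + (rec X. b.a.(X + X))) → ··a··> t2
  t2 = (rec X. b.a.(X + X)) + (rec X. b.a.(X + X)) → ··b··> t1
Executing bb from P (initial set {s0}):
  [1] b ⇒ {s1}
  [2] b ⇒ {s2}
  P completes σ.
Executing bb from Q (initial set {t0}):
  [1] b ⇒ {t1}
  [2] b ⇒ ∅  — Q cannot continue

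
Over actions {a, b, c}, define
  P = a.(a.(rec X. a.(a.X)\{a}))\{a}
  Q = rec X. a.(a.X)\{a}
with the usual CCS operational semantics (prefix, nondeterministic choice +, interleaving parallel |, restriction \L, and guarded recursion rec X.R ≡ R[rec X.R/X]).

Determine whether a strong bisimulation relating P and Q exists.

bisimilar

P's transition system — 2 states:
  m0 = a.(a.(rec X. a.(a.X)\{a}))\{a} | --a--▸ m1
  m1 = (a.(rec X. a.(a.X)\{a}))\{a} | stopped
Q's transition system — 2 states:
  n0 = rec X. a.(a.X)\{a} | --a--▸ n1
  n1 = (a.(rec X. a.(a.X)\{a}))\{a} | stopped
Coarsest stable partition (strong bisimilarity classes):
  B0 = {m0, n0}
  B1 = {m1, n1}
m0 ∈ B0, n0 ∈ B0 → same block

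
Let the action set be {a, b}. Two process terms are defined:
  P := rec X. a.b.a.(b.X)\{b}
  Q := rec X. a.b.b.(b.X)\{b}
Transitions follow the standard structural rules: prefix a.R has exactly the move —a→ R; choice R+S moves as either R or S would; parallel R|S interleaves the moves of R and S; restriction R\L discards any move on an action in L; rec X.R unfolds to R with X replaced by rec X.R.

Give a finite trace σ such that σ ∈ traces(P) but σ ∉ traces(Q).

aba

P's transition system — 4 states:
  s0 = rec X. a.b.a.(b.X)\{b} ⊢ ··a··> s1
  s1 = b.a.(b.(rec X. a.b.a.(b.X)\{b}))\{b} ⊢ ··b··> s2
  s2 = a.(b.(rec X. a.b.a.(b.X)\{b}))\{b} ⊢ ··a··> s3
  s3 = (b.(rec X. a.b.a.(b.X)\{b}))\{b} ⊢ ·
Q's transition system — 4 states:
  t0 = rec X. a.b.b.(b.X)\{b} ⊢ ··a··> t1
  t1 = b.b.(b.(rec X. a.b.b.(b.X)\{b}))\{b} ⊢ ··b··> t2
  t2 = b.(b.(rec X. a.b.b.(b.X)\{b}))\{b} ⊢ ··b··> t3
  t3 = (b.(rec X. a.b.b.(b.X)\{b}))\{b} ⊢ ·
Trace ⟨aba⟩ through P, begin at {s0}:
  [1] a ⇒ {s1}
  [2] b ⇒ {s2}
  [3] a ⇒ {s3}
  — P admits the full trace.
Trace ⟨aba⟩ through Q, begin at {t0}:
  [1] a ⇒ {t1}
  [2] b ⇒ {t2}
  [3] a ⇒ ∅ (Q stuck)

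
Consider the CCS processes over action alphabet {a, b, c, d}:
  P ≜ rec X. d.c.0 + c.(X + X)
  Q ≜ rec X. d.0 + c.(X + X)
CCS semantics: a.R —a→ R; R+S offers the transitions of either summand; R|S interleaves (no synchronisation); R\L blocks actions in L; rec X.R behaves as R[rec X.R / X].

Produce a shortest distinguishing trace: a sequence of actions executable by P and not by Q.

P's transition system — 4 states:
  u0 = rec X. d.c.0 + c.(X + X) ⊢ —c→ u1, —d→ u2
  u1 = (rec X. d.c.0 + c.(X + X)) + (rec X. d.c.0 + c.(X + X)) ⊢ —c→ u1, —d→ u2
  u2 = c.0 ⊢ —c→ u3
  u3 = 0 ⊢ deadlocked
Q's transition system — 3 states:
  v0 = rec X. d.0 + c.(X + X) ⊢ —c→ v1, —d→ v2
  v1 = (rec X. d.0 + c.(X + X)) + (rec X. d.0 + c.(X + X)) ⊢ —c→ v1, —d→ v2
  v2 = 0 ⊢ deadlocked
Trace ⟨dc⟩ through P, begin at {u0}:
  step 1 (d): {u2}
  step 2 (c): {u3}
  — P admits the full trace.
Trace ⟨dc⟩ through Q, begin at {v0}:
  step 1 (d): {v2}
  step 2 (c): ∅ (Q stuck)

dc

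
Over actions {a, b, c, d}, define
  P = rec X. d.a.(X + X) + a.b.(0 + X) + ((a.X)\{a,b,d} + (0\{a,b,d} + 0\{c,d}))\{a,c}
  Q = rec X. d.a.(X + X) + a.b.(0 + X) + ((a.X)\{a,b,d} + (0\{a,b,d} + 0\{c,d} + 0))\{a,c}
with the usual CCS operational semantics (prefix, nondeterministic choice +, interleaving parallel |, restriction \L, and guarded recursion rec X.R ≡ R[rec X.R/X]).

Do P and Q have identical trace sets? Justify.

Reachable graph of P (5 states):
  m0 = rec X. d.a.(X + X) + a.b.(0 + X) + ((a.X)\{a,b,d} + (0\{a,b,d} + 0\{c,d}))\{a,c} ⊢ -a-> m1, -d-> m2
  m1 = b.(0 + (rec X. d.a.(X + X) + a.b.(0 + X) + ((a.X)\{a,b,d} + (0\{a,b,d} + 0\{c,d}))\{a,c})) ⊢ -b-> m3
  m2 = a.((rec X. d.a.(X + X) + a.b.(0 + X) + ((a.X)\{a,b,d} + (0\{a,b,d} + 0\{c,d}))\{a,c}) + (rec X. d.a.(X + X) + a.b.(0 + X) + ((a.X)\{a,b,d} + (0\{a,b,d} + 0\{c,d}))\{a,c})) ⊢ -a-> m4
  m3 = 0 + (rec X. d.a.(X + X) + a.b.(0 + X) + ((a.X)\{a,b,d} + (0\{a,b,d} + 0\{c,d}))\{a,c}) ⊢ -a-> m1, -d-> m2
  m4 = (rec X. d.a.(X + X) + a.b.(0 + X) + ((a.X)\{a,b,d} + (0\{a,b,d} + 0\{c,d}))\{a,c}) + (rec X. d.a.(X + X) + a.b.(0 + X) + ((a.X)\{a,b,d} + (0\{a,b,d} + 0\{c,d}))\{a,c}) ⊢ -a-> m1, -d-> m2
Reachable graph of Q (5 states):
  n0 = rec X. d.a.(X + X) + a.b.(0 + X) + ((a.X)\{a,b,d} + (0\{a,b,d} + 0\{c,d} + 0))\{a,c} ⊢ -a-> n1, -d-> n2
  n1 = b.(0 + (rec X. d.a.(X + X) + a.b.(0 + X) + ((a.X)\{a,b,d} + (0\{a,b,d} + 0\{c,d} + 0))\{a,c})) ⊢ -b-> n3
  n2 = a.((rec X. d.a.(X + X) + a.b.(0 + X) + ((a.X)\{a,b,d} + (0\{a,b,d} + 0\{c,d} + 0))\{a,c}) + (rec X. d.a.(X + X) + a.b.(0 + X) + ((a.X)\{a,b,d} + (0\{a,b,d} + 0\{c,d} + 0))\{a,c})) ⊢ -a-> n4
  n3 = 0 + (rec X. d.a.(X + X) + a.b.(0 + X) + ((a.X)\{a,b,d} + (0\{a,b,d} + 0\{c,d} + 0))\{a,c}) ⊢ -a-> n1, -d-> n2
  n4 = (rec X. d.a.(X + X) + a.b.(0 + X) + ((a.X)\{a,b,d} + (0\{a,b,d} + 0\{c,d} + 0))\{a,c}) + (rec X. d.a.(X + X) + a.b.(0 + X) + ((a.X)\{a,b,d} + (0\{a,b,d} + 0\{c,d} + 0))\{a,c}) ⊢ -a-> n1, -d-> n2
Bisimilarity quotient blocks:
  B0 = {m0, m3, m4, n0, n3, n4}
  B1 = {m1, n1}
  B2 = {m2, n2}
m0 ∈ B0, n0 ∈ B0 → same block
Bisimilar ⇒ trace-equivalent.

trace-equivalent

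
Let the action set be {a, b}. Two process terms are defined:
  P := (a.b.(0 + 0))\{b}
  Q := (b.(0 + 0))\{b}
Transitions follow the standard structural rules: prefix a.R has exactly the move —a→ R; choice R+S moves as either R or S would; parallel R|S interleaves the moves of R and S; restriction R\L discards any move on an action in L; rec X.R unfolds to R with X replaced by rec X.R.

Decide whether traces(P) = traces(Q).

LTS(P): 2 reachable states
  u0 = (a.b.(0 + 0))\{b} → --a--▸ u1
  u1 = (b.(0 + 0))\{b} → stopped
LTS(Q): 1 reachable states
  v0 = (b.(0 + 0))\{b} → stopped
Trace ⟨a⟩ through P, begin at {u0}:
  [1] a ⇒ {u1}
  P completes σ.
Trace ⟨a⟩ through Q, begin at {v0}:
  [1] a ⇒ ∅ (Q stuck)

traces(P) ≠ traces(Q) — witness ⟨a⟩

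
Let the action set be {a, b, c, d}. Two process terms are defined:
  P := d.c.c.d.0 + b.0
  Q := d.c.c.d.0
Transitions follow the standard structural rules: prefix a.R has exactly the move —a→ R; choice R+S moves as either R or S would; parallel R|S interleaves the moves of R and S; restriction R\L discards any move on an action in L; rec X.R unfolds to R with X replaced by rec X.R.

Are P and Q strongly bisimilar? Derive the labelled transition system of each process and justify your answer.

P's transition system — 5 states:
  u0 = d.c.c.d.0 + b.0 has moves --b--▸ u1, --d--▸ u2
  u1 = 0 has moves deadlocked
  u2 = c.c.d.0 has moves --c--▸ u3
  u3 = c.d.0 has moves --c--▸ u4
  u4 = d.0 has moves --d--▸ u1
Q's transition system — 5 states:
  v0 = d.c.c.d.0 has moves --d--▸ v1
  v1 = c.c.d.0 has moves --c--▸ v2
  v2 = c.d.0 has moves --c--▸ v3
  v3 = d.0 has moves --d--▸ v4
  v4 = 0 has moves deadlocked
Coarsest stable partition (strong bisimilarity classes):
  B0 = {u0}
  B1 = {u2, v1}
  B2 = {u3, v2}
  B3 = {u4, v3}
  B4 = {u1, v4}
  B5 = {v0}
u0 ∈ B0, v0 ∈ B5 → different blocks

NO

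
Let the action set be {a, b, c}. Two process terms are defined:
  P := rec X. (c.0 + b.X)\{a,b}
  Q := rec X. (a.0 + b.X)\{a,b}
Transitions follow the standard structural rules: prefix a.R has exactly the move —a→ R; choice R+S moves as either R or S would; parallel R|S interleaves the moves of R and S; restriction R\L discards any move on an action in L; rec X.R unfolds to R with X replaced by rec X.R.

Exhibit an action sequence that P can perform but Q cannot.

P's transition system — 2 states:
  s0 = rec X. (c.0 + b.X)\{a,b} :: -c-> s1
  s1 = 0\{a,b} :: (no moves)
Q's transition system — 1 states:
  t0 = rec X. (a.0 + b.X)\{a,b} :: (no moves)
Executing c from P (initial set {s0}):
  step 1 (c): {s1}
  ✓ P
Executing c from Q (initial set {t0}):
  step 1 (c): ∅  — Q cannot continue

c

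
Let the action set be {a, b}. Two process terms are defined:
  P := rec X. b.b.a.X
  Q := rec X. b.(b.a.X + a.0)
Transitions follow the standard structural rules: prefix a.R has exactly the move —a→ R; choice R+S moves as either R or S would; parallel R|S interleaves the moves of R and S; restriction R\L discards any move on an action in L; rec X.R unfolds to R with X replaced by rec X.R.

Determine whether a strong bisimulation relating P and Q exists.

NO

Reachable graph of P (3 states):
  u0 = rec X. b.b.a.X | —b→ u1
  u1 = b.a.(rec X. b.b.a.X) | —b→ u2
  u2 = a.(rec X. b.b.a.X) | —a→ u0
Reachable graph of Q (4 states):
  v0 = rec X. b.(b.a.X + a.0) | —b→ v1
  v1 = b.a.(rec X. b.(b.a.X + a.0)) + a.0 | —a→ v2, —b→ v3
  v2 = 0 | ∅
  v3 = a.(rec X. b.(b.a.X + a.0)) | —a→ v0
Partition-refinement fixed point:
  B0 = {u0}
  B1 = {u1}
  B2 = {u2}
  B3 = {v0}
  B4 = {v1}
  B5 = {v2}
  B6 = {v3}
u0 ∈ B0, v0 ∈ B3 → different blocks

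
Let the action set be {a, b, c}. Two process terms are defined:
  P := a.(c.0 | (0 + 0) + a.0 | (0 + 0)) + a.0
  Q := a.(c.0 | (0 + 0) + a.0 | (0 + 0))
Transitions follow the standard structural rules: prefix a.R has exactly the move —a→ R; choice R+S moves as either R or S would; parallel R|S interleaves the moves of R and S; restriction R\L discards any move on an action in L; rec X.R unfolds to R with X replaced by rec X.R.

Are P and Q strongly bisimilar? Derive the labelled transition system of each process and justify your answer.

Reachable graph of P (4 states):
  p0 = a.(c.0 | (0 + 0) + a.0 | (0 + 0)) + a.0 ⊢ ··a··> p1, ··a··> p2
  p1 = 0 ⊢ (no moves)
  p2 = c.0 | (0 + 0) + a.0 | (0 + 0) ⊢ ··a··> p3, ··c··> p3
  p3 = 0 | (0 + 0) ⊢ (no moves)
Reachable graph of Q (3 states):
  q0 = a.(c.0 | (0 + 0) + a.0 | (0 + 0)) ⊢ ··a··> q1
  q1 = c.0 | (0 + 0) + a.0 | (0 + 0) ⊢ ··a··> q2, ··c··> q2
  q2 = 0 | (0 + 0) ⊢ (no moves)
Partition-refinement fixed point:
  B0 = {p0}
  B1 = {p1, p3, q2}
  B2 = {p2, q1}
  B3 = {q0}
p0 ∈ B0, q0 ∈ B3 → different blocks

P ≁ Q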